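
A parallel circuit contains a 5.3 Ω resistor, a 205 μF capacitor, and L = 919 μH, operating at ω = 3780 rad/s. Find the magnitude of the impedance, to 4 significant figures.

X_L = ωL = 3.474 Ω
X_C = 1/(ωC) = 1.290 Ω
Parallel: admittances add. Y = 1/R + 1/(jωL) + jωC
Y = (0.1887 + j0.4870) S
|Y| = 0.5223 S → |Z| = 1/|Y| = 1.915 Ω, ∠Z = −∠Y = -68.82°

1.915 Ω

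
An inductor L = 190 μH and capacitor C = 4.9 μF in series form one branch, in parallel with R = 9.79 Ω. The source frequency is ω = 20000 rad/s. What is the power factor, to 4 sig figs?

0.5474

X_L = ωL = 3.800 Ω
X_C = 1/(ωC) = 10.20 Ω
Branch 1: Z₁ = R = 9.790 Ω
Branch 2 (series LC): Z₂ = j(X_L − X_C) = −j6.404 Ω
Parallel: Z = Z₁Z₂/(Z₁+Z₂), |Z| = 5.359 Ω, ∠Z = -56.81°
cos φ = cos(-56.81°) = 0.5474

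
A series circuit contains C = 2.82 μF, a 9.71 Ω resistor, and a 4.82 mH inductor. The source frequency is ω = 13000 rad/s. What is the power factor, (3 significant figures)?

X_L = ωL = 62.7 Ω
X_C = 1/(ωC) = 27.3 Ω
Net reactance X = X_L − X_C = 35.4 Ω
Z = 9.71 + j35.4 Ω
|Z| = √(9.71² + 35.4²) = 36.7 Ω
∠Z = arctan(35.4/9.71) = 74.7°
cos φ = cos(74.7°) = 0.265

0.265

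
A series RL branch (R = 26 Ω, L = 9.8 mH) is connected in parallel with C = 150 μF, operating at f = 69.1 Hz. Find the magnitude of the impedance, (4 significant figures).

14.31 Ω

ω = 2πf = 434.2 rad/s
X_L = ωL = 4.255 Ω
X_C = 1/(ωC) = 15.36 Ω
Branch 1 (R+jX_L): Z₁ = 26.00 + j4.255 Ω, |Z₁| = 26.35 Ω
Branch 2 (−jX_C): Z₂ = −j15.36 Ω
Parallel: Z = Z₁Z₂/(Z₁+Z₂), |Z| = 14.31 Ω, ∠Z = -57.59°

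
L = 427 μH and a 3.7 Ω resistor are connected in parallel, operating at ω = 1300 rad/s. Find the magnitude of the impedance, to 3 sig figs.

0.549 Ω

X_L = ωL = 0.555 Ω
Parallel: admittances add. Y = 1/R + 1/(jωL)
Y = (0.270 − j1.80) S
|Y| = 1.82 S → |Z| = 1/|Y| = 0.549 Ω, ∠Z = −∠Y = 81.5°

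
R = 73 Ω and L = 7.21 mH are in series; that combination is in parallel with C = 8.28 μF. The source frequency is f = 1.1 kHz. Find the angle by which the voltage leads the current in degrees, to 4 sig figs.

-79.59°

ω = 2πf = 6912 rad/s
X_L = ωL = 49.83 Ω
X_C = 1/(ωC) = 17.47 Ω
Branch 1 (R+jX_L): Z₁ = 73.00 + j49.83 Ω, |Z₁| = 88.39 Ω
Branch 2 (−jX_C): Z₂ = −j17.47 Ω
Parallel: Z = Z₁Z₂/(Z₁+Z₂), |Z| = 19.34 Ω, ∠Z = -79.59°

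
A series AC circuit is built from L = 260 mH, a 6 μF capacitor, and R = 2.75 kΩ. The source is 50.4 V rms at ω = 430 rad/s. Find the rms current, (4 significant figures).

18.24 mA

X_L = ωL = 111.8 Ω
X_C = 1/(ωC) = 387.6 Ω
Net reactance X = X_L − X_C = -275.8 Ω
Z = 2750 − j275.8 Ω
|Z| = √(2750² + 275.8²) = 2764 Ω
I = V/|Z| = 50.4/2764 = 18.24 mA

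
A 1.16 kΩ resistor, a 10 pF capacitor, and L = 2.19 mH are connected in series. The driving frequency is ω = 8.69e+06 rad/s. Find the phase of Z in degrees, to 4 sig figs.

81.24°

X_L = ωL = 19030 Ω
X_C = 1/(ωC) = 11510 Ω
Net reactance X = X_L − X_C = 7524 Ω
Z = 1160 + j7524 Ω
|Z| = √(1160² + 7524²) = 7613 Ω
∠Z = arctan(7524/1160) = 81.24°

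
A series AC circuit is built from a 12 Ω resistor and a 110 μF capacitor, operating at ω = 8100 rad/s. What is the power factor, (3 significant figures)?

X_C = 1/(ωC) = 1.12 Ω
Z = 12.0 − j1.12 Ω
|Z| = √(12.0² + 1.12²) = 12.1 Ω
∠Z = arctan(-1.12/12.0) = -5.34°
cos φ = cos(-5.34°) = 0.996

0.996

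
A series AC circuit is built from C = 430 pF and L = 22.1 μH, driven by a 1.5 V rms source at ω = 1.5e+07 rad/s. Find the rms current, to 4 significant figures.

X_L = ωL = 331.5 Ω
X_C = 1/(ωC) = 155.0 Ω
Net reactance X = X_L − X_C = 176.5 Ω
Z = j176.5 Ω
|Z| = √(0² + 176.5²) = 176.5 Ω
I = V/|Z| = 1.5/176.5 = 8.500 mA

8.500 mA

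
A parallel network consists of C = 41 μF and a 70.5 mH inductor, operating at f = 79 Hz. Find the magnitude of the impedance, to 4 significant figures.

ω = 2πf = 496.4 rad/s
X_L = ωL = 34.99 Ω
X_C = 1/(ωC) = 49.14 Ω
Parallel: admittances add. Y = 1/(jωL) + jωC
Y = (0 − j0.008225) S
|Y| = 0.008225 S → |Z| = 1/|Y| = 121.6 Ω, ∠Z = −∠Y = 90.00°

121.6 Ω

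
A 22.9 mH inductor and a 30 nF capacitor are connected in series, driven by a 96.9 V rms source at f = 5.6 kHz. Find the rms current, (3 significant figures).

ω = 2πf = 35190 rad/s
X_L = ωL = 806 Ω
X_C = 1/(ωC) = 947 Ω
Net reactance X = X_L − X_C = -142 Ω
Z = − j142 Ω
|Z| = √(0² + 142²) = 142 Ω
I = V/|Z| = 96.9/142 = 684 mA

684 mA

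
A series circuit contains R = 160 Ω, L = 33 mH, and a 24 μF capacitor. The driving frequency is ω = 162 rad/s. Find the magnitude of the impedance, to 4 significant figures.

X_L = ωL = 5.346 Ω
X_C = 1/(ωC) = 257.2 Ω
Net reactance X = X_L − X_C = -251.9 Ω
Z = 160.0 − j251.9 Ω
|Z| = √(160.0² + 251.9²) = 298.4 Ω

298.4 Ω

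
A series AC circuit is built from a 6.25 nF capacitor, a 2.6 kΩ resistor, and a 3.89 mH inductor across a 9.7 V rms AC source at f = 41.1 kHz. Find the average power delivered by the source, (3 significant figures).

35.4 mW

ω = 2πf = 258200 rad/s
X_L = ωL = 1000 Ω
X_C = 1/(ωC) = 620 Ω
Net reactance X = X_L − X_C = 385 Ω
Z = 2600 + j385 Ω
|Z| = √(2600² + 385²) = 2630 Ω
∠Z = arctan(385/2600) = 8.42°
I = V/|Z| = 3.69 mA
P = VI cos φ = 9.7 × 0.00369 × cos(8.42°) = 35.4 mW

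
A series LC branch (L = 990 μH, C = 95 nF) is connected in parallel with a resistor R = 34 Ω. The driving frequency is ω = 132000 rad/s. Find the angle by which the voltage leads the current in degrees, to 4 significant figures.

33.72°

X_L = ωL = 130.7 Ω
X_C = 1/(ωC) = 79.74 Ω
Branch 1: Z₁ = R = 34.00 Ω
Branch 2 (series LC): Z₂ = j(X_L − X_C) = j50.94 Ω
Parallel: Z = Z₁Z₂/(Z₁+Z₂), |Z| = 28.28 Ω, ∠Z = 33.72°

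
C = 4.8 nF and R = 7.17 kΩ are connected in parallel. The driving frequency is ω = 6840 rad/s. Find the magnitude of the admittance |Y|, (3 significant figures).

X_C = 1/(ωC) = 30500 Ω
Parallel: admittances add. Y = 1/R + jωC
Y = (0.000139 + j3.28e-05) S
|Y| = 0.000143 S → |Z| = 1/|Y| = 6980 Ω, ∠Z = −∠Y = -13.2°

143 μS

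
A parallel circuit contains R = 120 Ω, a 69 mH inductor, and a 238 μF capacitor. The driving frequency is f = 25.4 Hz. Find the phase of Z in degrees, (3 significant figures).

ω = 2πf = 159.6 rad/s
X_L = ωL = 11.0 Ω
X_C = 1/(ωC) = 26.3 Ω
Parallel: admittances add. Y = 1/R + 1/(jωL) + jωC
Y = (0.00833 − j0.0528) S
|Y| = 0.0535 S → |Z| = 1/|Y| = 18.7 Ω, ∠Z = −∠Y = 81.0°

81.0°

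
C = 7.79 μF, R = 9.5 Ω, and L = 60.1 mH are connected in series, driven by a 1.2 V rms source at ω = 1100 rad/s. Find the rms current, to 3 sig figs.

X_L = ωL = 66.1 Ω
X_C = 1/(ωC) = 117 Ω
Net reactance X = X_L − X_C = -50.6 Ω
Z = 9.50 − j50.6 Ω
|Z| = √(9.50² + 50.6²) = 51.5 Ω
I = V/|Z| = 1.2/51.5 = 23.3 mA

23.3 mA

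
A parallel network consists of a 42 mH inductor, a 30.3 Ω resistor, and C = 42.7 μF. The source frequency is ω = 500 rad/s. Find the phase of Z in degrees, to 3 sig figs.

38.5°

X_L = ωL = 21.0 Ω
X_C = 1/(ωC) = 46.8 Ω
Parallel: admittances add. Y = 1/R + 1/(jωL) + jωC
Y = (0.0330 − j0.0263) S
|Y| = 0.0422 S → |Z| = 1/|Y| = 23.7 Ω, ∠Z = −∠Y = 38.5°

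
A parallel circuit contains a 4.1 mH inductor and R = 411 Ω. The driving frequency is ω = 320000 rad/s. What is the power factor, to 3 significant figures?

X_L = ωL = 1310 Ω
Parallel: admittances add. Y = 1/R + 1/(jωL)
Y = (0.00243 − j0.000762) S
|Y| = 0.00255 S → |Z| = 1/|Y| = 392 Ω, ∠Z = −∠Y = 17.4°
cos φ = cos(17.4°) = 0.954

0.954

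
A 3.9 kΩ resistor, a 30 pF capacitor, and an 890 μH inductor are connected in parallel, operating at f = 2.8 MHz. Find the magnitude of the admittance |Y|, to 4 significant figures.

530.1 μS

ω = 2πf = 1.759e+07 rad/s
X_L = ωL = 15660 Ω
X_C = 1/(ωC) = 1895 Ω
Parallel: admittances add. Y = 1/R + 1/(jωL) + jωC
Y = (0.0002564 + j0.0004639) S
|Y| = 0.0005301 S → |Z| = 1/|Y| = 1887 Ω, ∠Z = −∠Y = -61.07°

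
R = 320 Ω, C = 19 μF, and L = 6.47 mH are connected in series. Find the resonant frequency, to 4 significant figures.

453.9 Hz

ω₀ = 1/√(LC) = 1/√(0.00647 × 1.9e-05) = 2852 rad/s
f₀ = ω₀/(2π) = 453.9 Hz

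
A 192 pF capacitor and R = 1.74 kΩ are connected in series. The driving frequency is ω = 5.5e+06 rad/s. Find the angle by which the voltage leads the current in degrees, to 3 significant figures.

X_C = 1/(ωC) = 947 Ω
Z = 1740 − j947 Ω
|Z| = √(1740² + 947²) = 1980 Ω
∠Z = arctan(-947/1740) = -28.6°

-28.6°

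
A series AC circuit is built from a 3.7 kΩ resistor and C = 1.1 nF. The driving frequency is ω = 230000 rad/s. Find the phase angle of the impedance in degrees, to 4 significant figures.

-46.89°

X_C = 1/(ωC) = 3953 Ω
Z = 3700 − j3953 Ω
|Z| = √(3700² + 3953²) = 5414 Ω
∠Z = arctan(-3953/3700) = -46.89°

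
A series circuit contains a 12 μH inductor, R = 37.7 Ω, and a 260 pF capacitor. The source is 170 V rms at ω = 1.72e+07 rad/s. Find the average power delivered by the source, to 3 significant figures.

X_L = ωL = 206 Ω
X_C = 1/(ωC) = 224 Ω
Net reactance X = X_L − X_C = -17.2 Ω
Z = 37.7 − j17.2 Ω
|Z| = √(37.7² + 17.2²) = 41.4 Ω
∠Z = arctan(-17.2/37.7) = -24.5°
I = V/|Z| = 4.10 A
P = VI cos φ = 170 × 4.10 × cos(-24.5°) = 634 W

634 W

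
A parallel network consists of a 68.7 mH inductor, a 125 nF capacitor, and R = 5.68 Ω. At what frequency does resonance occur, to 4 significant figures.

1.717 kHz

ω₀ = 1/√(LC) = 1/√(0.0687 × 1.25e-07) = 10790 rad/s
f₀ = ω₀/(2π) = 1.717 kHz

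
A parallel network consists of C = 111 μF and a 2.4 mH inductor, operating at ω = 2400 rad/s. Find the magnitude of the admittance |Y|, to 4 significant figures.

92.79 mS

X_L = ωL = 5.760 Ω
X_C = 1/(ωC) = 3.754 Ω
Parallel: admittances add. Y = 1/(jωL) + jωC
Y = (0 + j0.09279) S
|Y| = 0.09279 S → |Z| = 1/|Y| = 10.78 Ω, ∠Z = −∠Y = -90.00°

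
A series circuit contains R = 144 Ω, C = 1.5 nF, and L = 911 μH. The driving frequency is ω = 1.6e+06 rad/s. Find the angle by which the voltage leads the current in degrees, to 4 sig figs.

82.12°

X_L = ωL = 1458 Ω
X_C = 1/(ωC) = 416.7 Ω
Net reactance X = X_L − X_C = 1041 Ω
Z = 144.0 + j1041 Ω
|Z| = √(144.0² + 1041²) = 1051 Ω
∠Z = arctan(1041/144.0) = 82.12°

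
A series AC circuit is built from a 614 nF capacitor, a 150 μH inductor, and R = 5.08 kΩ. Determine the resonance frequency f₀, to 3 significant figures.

ω₀ = 1/√(LC) = 1/√(0.00015 × 6.14e-07) = 104200 rad/s
f₀ = ω₀/(2π) = 16.6 kHz

16.6 kHz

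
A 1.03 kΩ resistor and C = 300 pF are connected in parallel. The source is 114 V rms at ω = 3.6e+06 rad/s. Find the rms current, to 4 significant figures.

165.6 mA

X_C = 1/(ωC) = 925.9 Ω
Parallel: admittances add. Y = 1/R + jωC
Y = (0.0009709 + j0.001080) S
|Y| = 0.001452 S → |Z| = 1/|Y| = 688.6 Ω, ∠Z = −∠Y = -48.05°
I = V/|Z| = 114/688.6 = 165.6 mA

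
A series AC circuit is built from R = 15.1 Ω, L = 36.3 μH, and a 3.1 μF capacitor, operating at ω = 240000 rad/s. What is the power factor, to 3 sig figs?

0.899

X_L = ωL = 8.71 Ω
X_C = 1/(ωC) = 1.34 Ω
Net reactance X = X_L − X_C = 7.37 Ω
Z = 15.1 + j7.37 Ω
|Z| = √(15.1² + 7.37²) = 16.8 Ω
∠Z = arctan(7.37/15.1) = 26.0°
cos φ = cos(26.0°) = 0.899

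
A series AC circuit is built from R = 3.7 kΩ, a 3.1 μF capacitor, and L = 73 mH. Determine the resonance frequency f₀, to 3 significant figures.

ω₀ = 1/√(LC) = 1/√(0.073 × 3.1e-06) = 2102 rad/s
f₀ = ω₀/(2π) = 335 Hz

335 Hz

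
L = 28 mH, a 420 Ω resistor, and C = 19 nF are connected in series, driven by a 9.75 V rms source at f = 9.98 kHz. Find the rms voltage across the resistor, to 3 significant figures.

ω = 2πf = 62710 rad/s
X_L = ωL = 1760 Ω
X_C = 1/(ωC) = 839 Ω
Net reactance X = X_L − X_C = 916 Ω
Z = 420 + j916 Ω
|Z| = √(420² + 916²) = 1010 Ω
I = V/|Z| = 9.67 mA
V_R = I·|Z_R| = 0.00967 × 420 = 4.06 V

4.06 V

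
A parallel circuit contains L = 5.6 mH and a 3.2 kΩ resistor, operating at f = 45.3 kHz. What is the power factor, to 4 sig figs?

ω = 2πf = 284600 rad/s
X_L = ωL = 1594 Ω
Parallel: admittances add. Y = 1/R + 1/(jωL)
Y = (0.0003125 − j0.0006274) S
|Y| = 0.0007009 S → |Z| = 1/|Y| = 1427 Ω, ∠Z = −∠Y = 63.52°
cos φ = cos(63.52°) = 0.4459

0.4459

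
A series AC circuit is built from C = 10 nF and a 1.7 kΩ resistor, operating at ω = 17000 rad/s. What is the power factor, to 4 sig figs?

X_C = 1/(ωC) = 5882 Ω
Z = 1700 − j5882 Ω
|Z| = √(1700² + 5882²) = 6123 Ω
∠Z = arctan(-5882/1700) = -73.88°
cos φ = cos(-73.88°) = 0.2776

0.2776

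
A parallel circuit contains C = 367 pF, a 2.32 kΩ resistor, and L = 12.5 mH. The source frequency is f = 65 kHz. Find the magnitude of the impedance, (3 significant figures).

ω = 2πf = 408400 rad/s
X_L = ωL = 5110 Ω
X_C = 1/(ωC) = 6670 Ω
Parallel: admittances add. Y = 1/R + 1/(jωL) + jωC
Y = (0.000431 − j4.6e-05) S
|Y| = 0.000433 S → |Z| = 1/|Y| = 2310 Ω, ∠Z = −∠Y = 6.09°

2310 Ω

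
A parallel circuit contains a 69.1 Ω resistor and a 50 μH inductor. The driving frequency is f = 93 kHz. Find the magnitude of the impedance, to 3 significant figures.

26.9 Ω

ω = 2πf = 584300 rad/s
X_L = ωL = 29.2 Ω
Parallel: admittances add. Y = 1/R + 1/(jωL)
Y = (0.0145 − j0.0342) S
|Y| = 0.0372 S → |Z| = 1/|Y| = 26.9 Ω, ∠Z = −∠Y = 67.1°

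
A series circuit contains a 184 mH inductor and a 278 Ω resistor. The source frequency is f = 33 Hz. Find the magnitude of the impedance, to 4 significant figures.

ω = 2πf = 207.3 rad/s
X_L = ωL = 38.15 Ω
Z = 278.0 + j38.15 Ω
|Z| = √(278.0² + 38.15²) = 280.6 Ω

280.6 Ω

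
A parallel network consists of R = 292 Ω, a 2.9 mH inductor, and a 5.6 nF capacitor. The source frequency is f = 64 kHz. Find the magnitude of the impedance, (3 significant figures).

ω = 2πf = 402100 rad/s
X_L = ωL = 1170 Ω
X_C = 1/(ωC) = 444 Ω
Parallel: admittances add. Y = 1/R + 1/(jωL) + jωC
Y = (0.00342 + j0.00139) S
|Y| = 0.00370 S → |Z| = 1/|Y| = 270 Ω, ∠Z = −∠Y = -22.2°

270 Ω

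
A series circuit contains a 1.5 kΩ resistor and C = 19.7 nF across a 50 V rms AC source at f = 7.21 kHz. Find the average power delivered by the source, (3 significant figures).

ω = 2πf = 45300 rad/s
X_C = 1/(ωC) = 1120 Ω
Z = 1500 − j1120 Ω
|Z| = √(1500² + 1120²) = 1870 Ω
∠Z = arctan(-1120/1500) = -36.8°
I = V/|Z| = 26.7 mA
P = VI cos φ = 50 × 0.0267 × cos(-36.8°) = 1.07 W

1.07 W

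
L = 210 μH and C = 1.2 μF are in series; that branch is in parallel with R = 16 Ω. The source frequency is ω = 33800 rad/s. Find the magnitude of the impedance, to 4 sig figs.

X_L = ωL = 7.098 Ω
X_C = 1/(ωC) = 24.65 Ω
Branch 1: Z₁ = R = 16.00 Ω
Branch 2 (series LC): Z₂ = j(X_L − X_C) = −j17.56 Ω
Parallel: Z = Z₁Z₂/(Z₁+Z₂), |Z| = 11.83 Ω, ∠Z = -42.34°

11.83 Ω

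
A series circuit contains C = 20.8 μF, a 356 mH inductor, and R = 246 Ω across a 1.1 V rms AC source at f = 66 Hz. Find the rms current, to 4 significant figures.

ω = 2πf = 414.7 rad/s
X_L = ωL = 147.6 Ω
X_C = 1/(ωC) = 115.9 Ω
Net reactance X = X_L − X_C = 31.70 Ω
Z = 246.0 + j31.70 Ω
|Z| = √(246.0² + 31.70²) = 248.0 Ω
I = V/|Z| = 1.1/248.0 = 4.435 mA

4.435 mA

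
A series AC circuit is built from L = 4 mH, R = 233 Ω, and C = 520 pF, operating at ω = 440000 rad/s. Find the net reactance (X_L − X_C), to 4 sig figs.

-2611 Ω

X_L = ωL = 1760 Ω
X_C = 1/(ωC) = 4371 Ω
X = 1760 − 4371 = -2611 Ω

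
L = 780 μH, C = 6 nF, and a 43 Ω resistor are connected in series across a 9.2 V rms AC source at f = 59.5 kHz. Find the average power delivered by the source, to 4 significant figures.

ω = 2πf = 373800 rad/s
X_L = ωL = 291.6 Ω
X_C = 1/(ωC) = 445.8 Ω
Net reactance X = X_L − X_C = -154.2 Ω
Z = 43.00 − j154.2 Ω
|Z| = √(43.00² + 154.2²) = 160.1 Ω
∠Z = arctan(-154.2/43.00) = -74.42°
I = V/|Z| = 57.47 mA
P = VI cos φ = 9.2 × 0.05747 × cos(-74.42°) = 142.0 mW

142.0 mW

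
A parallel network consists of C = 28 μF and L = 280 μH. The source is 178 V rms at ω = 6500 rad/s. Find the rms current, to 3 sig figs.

X_L = ωL = 1.82 Ω
X_C = 1/(ωC) = 5.49 Ω
Parallel: admittances add. Y = 1/(jωL) + jωC
Y = (0 − j0.367) S
|Y| = 0.367 S → |Z| = 1/|Y| = 2.72 Ω, ∠Z = −∠Y = 90.0°
I = V/|Z| = 178/2.72 = 65.4 A

65.4 A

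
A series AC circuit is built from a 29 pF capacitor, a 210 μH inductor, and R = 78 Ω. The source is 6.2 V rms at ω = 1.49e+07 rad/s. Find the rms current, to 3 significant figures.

7.58 mA

X_L = ωL = 3130 Ω
X_C = 1/(ωC) = 2310 Ω
Net reactance X = X_L − X_C = 815 Ω
Z = 78.0 + j815 Ω
|Z| = √(78.0² + 815²) = 818 Ω
I = V/|Z| = 6.2/818 = 7.58 mA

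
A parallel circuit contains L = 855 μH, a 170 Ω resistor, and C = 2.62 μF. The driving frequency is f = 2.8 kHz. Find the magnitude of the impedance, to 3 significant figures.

ω = 2πf = 17590 rad/s
X_L = ωL = 15.0 Ω
X_C = 1/(ωC) = 21.7 Ω
Parallel: admittances add. Y = 1/R + 1/(jωL) + jωC
Y = (0.00588 − j0.0204) S
|Y| = 0.0212 S → |Z| = 1/|Y| = 47.1 Ω, ∠Z = −∠Y = 73.9°

47.1 Ω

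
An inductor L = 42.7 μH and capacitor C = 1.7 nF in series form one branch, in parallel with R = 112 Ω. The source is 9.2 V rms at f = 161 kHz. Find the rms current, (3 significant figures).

ω = 2πf = 1.012e+06 rad/s
X_L = ωL = 43.2 Ω
X_C = 1/(ωC) = 581 Ω
Branch 1: Z₁ = R = 112 Ω
Branch 2 (series LC): Z₂ = j(X_L − X_C) = −j538 Ω
Parallel: Z = Z₁Z₂/(Z₁+Z₂), |Z| = 110 Ω, ∠Z = -11.8°
I = V/|Z| = 9.2/110 = 83.9 mA

83.9 mA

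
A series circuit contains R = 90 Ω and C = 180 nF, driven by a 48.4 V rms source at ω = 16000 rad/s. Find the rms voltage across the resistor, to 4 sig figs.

12.14 V

X_C = 1/(ωC) = 347.2 Ω
Z = 90.00 − j347.2 Ω
|Z| = √(90.00² + 347.2²) = 358.7 Ω
I = V/|Z| = 134.9 mA
V_R = I·|Z_R| = 0.1349 × 90.00 = 12.14 V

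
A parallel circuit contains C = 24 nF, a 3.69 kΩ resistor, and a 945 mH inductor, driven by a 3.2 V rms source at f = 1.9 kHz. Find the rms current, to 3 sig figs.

ω = 2πf = 11940 rad/s
X_L = ωL = 11300 Ω
X_C = 1/(ωC) = 3490 Ω
Parallel: admittances add. Y = 1/R + 1/(jωL) + jωC
Y = (0.000271 + j0.000198) S
|Y| = 0.000336 S → |Z| = 1/|Y| = 2980 Ω, ∠Z = −∠Y = -36.1°
I = V/|Z| = 3.2/2980 = 1.07 mA

1.07 mA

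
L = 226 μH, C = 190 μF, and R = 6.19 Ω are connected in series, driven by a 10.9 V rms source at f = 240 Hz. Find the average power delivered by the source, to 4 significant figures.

ω = 2πf = 1508 rad/s
X_L = ωL = 0.3408 Ω
X_C = 1/(ωC) = 3.490 Ω
Net reactance X = X_L − X_C = -3.149 Ω
Z = 6.190 − j3.149 Ω
|Z| = √(6.190² + 3.149²) = 6.945 Ω
∠Z = arctan(-3.149/6.190) = -26.97°
I = V/|Z| = 1.569 A
P = VI cos φ = 10.9 × 1.569 × cos(-26.97°) = 15.25 W

15.25 W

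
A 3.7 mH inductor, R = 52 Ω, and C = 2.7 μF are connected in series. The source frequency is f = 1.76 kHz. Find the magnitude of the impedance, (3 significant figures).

ω = 2πf = 11060 rad/s
X_L = ωL = 40.9 Ω
X_C = 1/(ωC) = 33.5 Ω
Net reactance X = X_L − X_C = 7.42 Ω
Z = 52.0 + j7.42 Ω
|Z| = √(52.0² + 7.42²) = 52.5 Ω

52.5 Ω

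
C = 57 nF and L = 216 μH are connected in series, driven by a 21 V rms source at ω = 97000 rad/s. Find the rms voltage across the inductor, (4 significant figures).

X_L = ωL = 20.95 Ω
X_C = 1/(ωC) = 180.9 Ω
Net reactance X = X_L − X_C = -159.9 Ω
Z = − j159.9 Ω
|Z| = √(0² + 159.9²) = 159.9 Ω
I = V/|Z| = 131.3 mA
V_L = I·|Z_L| = 0.1313 × 20.95 = 2.751 V

2.751 V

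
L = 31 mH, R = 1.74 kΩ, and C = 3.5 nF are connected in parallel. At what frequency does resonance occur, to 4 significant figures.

ω₀ = 1/√(LC) = 1/√(0.031 × 3.5e-09) = 96000 rad/s
f₀ = ω₀/(2π) = 15.28 kHz

15.28 kHz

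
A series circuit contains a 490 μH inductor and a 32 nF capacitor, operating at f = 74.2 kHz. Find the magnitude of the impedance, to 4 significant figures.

ω = 2πf = 466200 rad/s
X_L = ωL = 228.4 Ω
X_C = 1/(ωC) = 67.03 Ω
Net reactance X = X_L − X_C = 161.4 Ω
Z = j161.4 Ω
|Z| = √(0² + 161.4²) = 161.4 Ω

161.4 Ω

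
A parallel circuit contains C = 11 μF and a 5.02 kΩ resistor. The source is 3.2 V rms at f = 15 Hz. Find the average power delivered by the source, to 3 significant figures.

ω = 2πf = 94.25 rad/s
X_C = 1/(ωC) = 965 Ω
Parallel: admittances add. Y = 1/R + jωC
Y = (0.000199 + j0.00104) S
|Y| = 0.00106 S → |Z| = 1/|Y| = 947 Ω, ∠Z = −∠Y = -79.1°
I = V/|Z| = 3.38 mA
P = VI cos φ = 3.2 × 0.00338 × cos(-79.1°) = 2.04 mW

2.04 mW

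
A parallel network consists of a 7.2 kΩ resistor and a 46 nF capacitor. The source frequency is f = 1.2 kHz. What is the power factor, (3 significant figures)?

0.372

ω = 2πf = 7540 rad/s
X_C = 1/(ωC) = 2880 Ω
Parallel: admittances add. Y = 1/R + jωC
Y = (0.000139 + j0.000347) S
|Y| = 0.000374 S → |Z| = 1/|Y| = 2680 Ω, ∠Z = −∠Y = -68.2°
cos φ = cos(-68.2°) = 0.372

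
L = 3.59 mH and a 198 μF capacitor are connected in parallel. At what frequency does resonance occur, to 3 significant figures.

189 Hz

ω₀ = 1/√(LC) = 1/√(0.00359 × 0.000198) = 1186 rad/s
f₀ = ω₀/(2π) = 189 Hz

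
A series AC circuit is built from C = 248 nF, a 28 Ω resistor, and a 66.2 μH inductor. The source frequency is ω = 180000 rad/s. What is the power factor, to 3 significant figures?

0.936

X_L = ωL = 11.9 Ω
X_C = 1/(ωC) = 22.4 Ω
Net reactance X = X_L − X_C = -10.5 Ω
Z = 28.0 − j10.5 Ω
|Z| = √(28.0² + 10.5²) = 29.9 Ω
∠Z = arctan(-10.5/28.0) = -20.5°
cos φ = cos(-20.5°) = 0.936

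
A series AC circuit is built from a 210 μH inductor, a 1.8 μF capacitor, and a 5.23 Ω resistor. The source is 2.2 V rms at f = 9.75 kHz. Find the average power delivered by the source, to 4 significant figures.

606.1 mW

ω = 2πf = 61260 rad/s
X_L = ωL = 12.86 Ω
X_C = 1/(ωC) = 9.069 Ω
Net reactance X = X_L − X_C = 3.796 Ω
Z = 5.230 + j3.796 Ω
|Z| = √(5.230² + 3.796²) = 6.462 Ω
∠Z = arctan(3.796/5.230) = 35.97°
I = V/|Z| = 340.4 mA
P = VI cos φ = 2.2 × 0.3404 × cos(35.97°) = 606.1 mW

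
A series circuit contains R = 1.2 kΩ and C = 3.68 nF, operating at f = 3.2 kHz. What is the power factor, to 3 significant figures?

0.0884

ω = 2πf = 20110 rad/s
X_C = 1/(ωC) = 13500 Ω
Z = 1200 − j13500 Ω
|Z| = √(1200² + 13500²) = 13600 Ω
∠Z = arctan(-13500/1200) = -84.9°
cos φ = cos(-84.9°) = 0.0884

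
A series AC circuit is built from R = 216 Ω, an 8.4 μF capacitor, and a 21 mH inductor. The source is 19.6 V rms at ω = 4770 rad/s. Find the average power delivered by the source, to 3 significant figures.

1.59 W

X_L = ωL = 100 Ω
X_C = 1/(ωC) = 25.0 Ω
Net reactance X = X_L − X_C = 75.2 Ω
Z = 216 + j75.2 Ω
|Z| = √(216² + 75.2²) = 229 Ω
∠Z = arctan(75.2/216) = 19.2°
I = V/|Z| = 85.7 mA
P = VI cos φ = 19.6 × 0.0857 × cos(19.2°) = 1.59 W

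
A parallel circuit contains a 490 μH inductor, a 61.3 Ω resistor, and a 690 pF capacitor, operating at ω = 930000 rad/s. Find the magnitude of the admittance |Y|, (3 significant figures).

X_L = ωL = 456 Ω
X_C = 1/(ωC) = 1560 Ω
Parallel: admittances add. Y = 1/R + 1/(jωL) + jωC
Y = (0.0163 − j0.00155) S
|Y| = 0.0164 S → |Z| = 1/|Y| = 61.0 Ω, ∠Z = −∠Y = 5.44°

16.4 mS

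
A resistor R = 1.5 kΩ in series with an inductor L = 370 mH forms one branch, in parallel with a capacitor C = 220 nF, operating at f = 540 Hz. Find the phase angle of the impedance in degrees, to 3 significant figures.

ω = 2πf = 3393 rad/s
X_L = ωL = 1260 Ω
X_C = 1/(ωC) = 1340 Ω
Branch 1 (R+jX_L): Z₁ = 1500 + j1260 Ω, |Z₁| = 1960 Ω
Branch 2 (−jX_C): Z₂ = −j1340 Ω
Parallel: Z = Z₁Z₂/(Z₁+Z₂), |Z| = 1740 Ω, ∠Z = -46.9°

-46.9°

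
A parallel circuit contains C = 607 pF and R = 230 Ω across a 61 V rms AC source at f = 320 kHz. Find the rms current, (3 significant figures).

275 mA

ω = 2πf = 2.011e+06 rad/s
X_C = 1/(ωC) = 819 Ω
Parallel: admittances add. Y = 1/R + jωC
Y = (0.00435 + j0.00122) S
|Y| = 0.00452 S → |Z| = 1/|Y| = 221 Ω, ∠Z = −∠Y = -15.7°
I = V/|Z| = 61/221 = 275 mA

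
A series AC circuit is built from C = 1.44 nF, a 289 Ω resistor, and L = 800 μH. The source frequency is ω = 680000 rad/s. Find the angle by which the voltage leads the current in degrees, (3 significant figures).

X_L = ωL = 544 Ω
X_C = 1/(ωC) = 1020 Ω
Net reactance X = X_L − X_C = -477 Ω
Z = 289 − j477 Ω
|Z| = √(289² + 477²) = 558 Ω
∠Z = arctan(-477/289) = -58.8°

-58.8°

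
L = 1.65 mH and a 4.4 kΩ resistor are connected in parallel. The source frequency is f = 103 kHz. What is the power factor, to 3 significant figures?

0.236

ω = 2πf = 647200 rad/s
X_L = ωL = 1070 Ω
Parallel: admittances add. Y = 1/R + 1/(jωL)
Y = (0.000227 − j0.000936) S
|Y| = 0.000964 S → |Z| = 1/|Y| = 1040 Ω, ∠Z = −∠Y = 76.4°
cos φ = cos(76.4°) = 0.236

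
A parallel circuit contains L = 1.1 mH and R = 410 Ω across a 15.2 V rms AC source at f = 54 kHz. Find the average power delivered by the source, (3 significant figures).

564 mW

ω = 2πf = 339300 rad/s
X_L = ωL = 373 Ω
Parallel: admittances add. Y = 1/R + 1/(jωL)
Y = (0.00244 − j0.00268) S
|Y| = 0.00362 S → |Z| = 1/|Y| = 276 Ω, ∠Z = −∠Y = 47.7°
I = V/|Z| = 55.1 mA
P = VI cos φ = 15.2 × 0.0551 × cos(47.7°) = 564 mW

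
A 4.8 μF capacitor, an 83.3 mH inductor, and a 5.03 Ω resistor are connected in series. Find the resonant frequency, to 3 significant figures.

252 Hz

ω₀ = 1/√(LC) = 1/√(0.0833 × 4.8e-06) = 1581 rad/s
f₀ = ω₀/(2π) = 252 Hz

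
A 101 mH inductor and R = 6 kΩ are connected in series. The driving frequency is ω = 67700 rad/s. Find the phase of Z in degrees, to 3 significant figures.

48.7°

X_L = ωL = 6840 Ω
Z = 6000 + j6840 Ω
|Z| = √(6000² + 6840²) = 9100 Ω
∠Z = arctan(6840/6000) = 48.7°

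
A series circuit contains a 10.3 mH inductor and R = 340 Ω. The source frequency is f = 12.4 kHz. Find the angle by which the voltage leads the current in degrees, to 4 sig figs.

ω = 2πf = 77910 rad/s
X_L = ωL = 802.5 Ω
Z = 340.0 + j802.5 Ω
|Z| = √(340.0² + 802.5²) = 871.5 Ω
∠Z = arctan(802.5/340.0) = 67.04°

67.04°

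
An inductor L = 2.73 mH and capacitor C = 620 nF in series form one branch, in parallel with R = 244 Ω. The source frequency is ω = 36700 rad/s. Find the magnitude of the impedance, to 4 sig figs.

X_L = ωL = 100.2 Ω
X_C = 1/(ωC) = 43.95 Ω
Branch 1: Z₁ = R = 244.0 Ω
Branch 2 (series LC): Z₂ = j(X_L − X_C) = j56.24 Ω
Parallel: Z = Z₁Z₂/(Z₁+Z₂), |Z| = 54.81 Ω, ∠Z = 77.02°

54.81 Ω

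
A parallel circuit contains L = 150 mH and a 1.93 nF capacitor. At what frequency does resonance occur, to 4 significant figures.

ω₀ = 1/√(LC) = 1/√(0.15 × 1.93e-09) = 58770 rad/s
f₀ = ω₀/(2π) = 9.354 kHz

9.354 kHz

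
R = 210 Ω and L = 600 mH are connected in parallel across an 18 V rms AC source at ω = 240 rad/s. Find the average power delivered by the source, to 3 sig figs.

X_L = ωL = 144 Ω
Parallel: admittances add. Y = 1/R + 1/(jωL)
Y = (0.00476 − j0.00694) S
|Y| = 0.00842 S → |Z| = 1/|Y| = 119 Ω, ∠Z = −∠Y = 55.6°
I = V/|Z| = 152 mA
P = VI cos φ = 18 × 0.152 × cos(55.6°) = 1.54 W

1.54 W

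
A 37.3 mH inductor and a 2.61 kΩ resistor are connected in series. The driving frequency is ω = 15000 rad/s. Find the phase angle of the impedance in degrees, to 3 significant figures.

X_L = ωL = 560 Ω
Z = 2610 + j560 Ω
|Z| = √(2610² + 560²) = 2670 Ω
∠Z = arctan(560/2610) = 12.1°

12.1°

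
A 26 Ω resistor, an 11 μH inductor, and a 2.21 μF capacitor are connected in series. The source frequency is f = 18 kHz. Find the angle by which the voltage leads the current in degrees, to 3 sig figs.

ω = 2πf = 113100 rad/s
X_L = ωL = 1.24 Ω
X_C = 1/(ωC) = 4.00 Ω
Net reactance X = X_L − X_C = -2.76 Ω
Z = 26.0 − j2.76 Ω
|Z| = √(26.0² + 2.76²) = 26.1 Ω
∠Z = arctan(-2.76/26.0) = -6.05°

-6.05°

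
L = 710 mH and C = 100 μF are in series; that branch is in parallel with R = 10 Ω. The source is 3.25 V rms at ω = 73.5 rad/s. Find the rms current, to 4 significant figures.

X_L = ωL = 52.18 Ω
X_C = 1/(ωC) = 136.1 Ω
Branch 1: Z₁ = R = 10.00 Ω
Branch 2 (series LC): Z₂ = j(X_L − X_C) = −j83.87 Ω
Parallel: Z = Z₁Z₂/(Z₁+Z₂), |Z| = 9.930 Ω, ∠Z = -6.799°
I = V/|Z| = 3.25/9.930 = 327.3 mA

327.3 mA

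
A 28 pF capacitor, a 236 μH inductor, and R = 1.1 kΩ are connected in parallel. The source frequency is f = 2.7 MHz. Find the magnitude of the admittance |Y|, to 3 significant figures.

937 μS

ω = 2πf = 1.696e+07 rad/s
X_L = ωL = 4000 Ω
X_C = 1/(ωC) = 2110 Ω
Parallel: admittances add. Y = 1/R + 1/(jωL) + jωC
Y = (0.000909 + j0.000225) S
|Y| = 0.000937 S → |Z| = 1/|Y| = 1070 Ω, ∠Z = −∠Y = -13.9°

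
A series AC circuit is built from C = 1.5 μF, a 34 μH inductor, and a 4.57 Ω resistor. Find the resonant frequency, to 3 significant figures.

ω₀ = 1/√(LC) = 1/√(3.4e-05 × 1.5e-06) = 140000 rad/s
f₀ = ω₀/(2π) = 22.3 kHz

22.3 kHz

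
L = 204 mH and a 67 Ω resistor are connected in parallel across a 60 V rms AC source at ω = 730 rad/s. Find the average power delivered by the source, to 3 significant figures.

X_L = ωL = 149 Ω
Parallel: admittances add. Y = 1/R + 1/(jωL)
Y = (0.0149 − j0.00672) S
|Y| = 0.0164 S → |Z| = 1/|Y| = 61.1 Ω, ∠Z = −∠Y = 24.2°
I = V/|Z| = 982 mA
P = VI cos φ = 60 × 0.982 × cos(24.2°) = 53.7 W

53.7 W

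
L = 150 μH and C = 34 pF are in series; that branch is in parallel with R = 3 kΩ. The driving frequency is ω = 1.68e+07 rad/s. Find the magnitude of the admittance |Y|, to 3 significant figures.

X_L = ωL = 2520 Ω
X_C = 1/(ωC) = 1750 Ω
Branch 1: Z₁ = R = 3000 Ω
Branch 2 (series LC): Z₂ = j(X_L − X_C) = j769 Ω
Parallel: Z = Z₁Z₂/(Z₁+Z₂), |Z| = 745 Ω, ∠Z = 75.6°
|Y| = 1/|Z| = 1.34 mS

1.34 mS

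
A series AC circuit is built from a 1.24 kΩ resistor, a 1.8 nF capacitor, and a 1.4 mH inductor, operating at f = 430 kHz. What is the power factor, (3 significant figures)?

ω = 2πf = 2.702e+06 rad/s
X_L = ωL = 3780 Ω
X_C = 1/(ωC) = 206 Ω
Net reactance X = X_L − X_C = 3580 Ω
Z = 1240 + j3580 Ω
|Z| = √(1240² + 3580²) = 3790 Ω
∠Z = arctan(3580/1240) = 70.9°
cos φ = cos(70.9°) = 0.328

0.328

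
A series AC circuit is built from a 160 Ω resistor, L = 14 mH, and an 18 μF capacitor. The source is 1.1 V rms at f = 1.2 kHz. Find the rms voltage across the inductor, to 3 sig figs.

ω = 2πf = 7540 rad/s
X_L = ωL = 106 Ω
X_C = 1/(ωC) = 7.37 Ω
Net reactance X = X_L − X_C = 98.2 Ω
Z = 160 + j98.2 Ω
|Z| = √(160² + 98.2²) = 188 Ω
I = V/|Z| = 5.86 mA
V_L = I·|Z_L| = 0.00586 × 106 = 0.619 V

0.619 V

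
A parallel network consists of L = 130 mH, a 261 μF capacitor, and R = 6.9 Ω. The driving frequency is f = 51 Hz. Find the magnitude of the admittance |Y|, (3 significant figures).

157 mS

ω = 2πf = 320.4 rad/s
X_L = ωL = 41.7 Ω
X_C = 1/(ωC) = 12.0 Ω
Parallel: admittances add. Y = 1/R + 1/(jωL) + jωC
Y = (0.145 + j0.0596) S
|Y| = 0.157 S → |Z| = 1/|Y| = 6.38 Ω, ∠Z = −∠Y = -22.4°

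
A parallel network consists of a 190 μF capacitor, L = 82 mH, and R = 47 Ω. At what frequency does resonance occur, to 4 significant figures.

40.32 Hz

ω₀ = 1/√(LC) = 1/√(0.082 × 0.00019) = 253.3 rad/s
f₀ = ω₀/(2π) = 40.32 Hz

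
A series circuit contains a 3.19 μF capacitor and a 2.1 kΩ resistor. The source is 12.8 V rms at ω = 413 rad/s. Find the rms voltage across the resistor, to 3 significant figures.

12.0 V

X_C = 1/(ωC) = 759 Ω
Z = 2100 − j759 Ω
|Z| = √(2100² + 759²) = 2230 Ω
I = V/|Z| = 5.73 mA
V_R = I·|Z_R| = 0.00573 × 2100 = 12.0 V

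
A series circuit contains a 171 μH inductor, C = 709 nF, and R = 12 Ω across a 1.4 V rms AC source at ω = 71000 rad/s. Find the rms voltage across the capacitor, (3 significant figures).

X_L = ωL = 12.1 Ω
X_C = 1/(ωC) = 19.9 Ω
Net reactance X = X_L − X_C = -7.72 Ω
Z = 12.0 − j7.72 Ω
|Z| = √(12.0² + 7.72²) = 14.3 Ω
I = V/|Z| = 98.1 mA
V_C = I·|Z_C| = 0.0981 × 19.9 = 1.95 V

1.95 V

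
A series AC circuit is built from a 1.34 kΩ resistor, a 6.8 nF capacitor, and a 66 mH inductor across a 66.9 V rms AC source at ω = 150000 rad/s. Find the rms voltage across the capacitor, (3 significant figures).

X_L = ωL = 9900 Ω
X_C = 1/(ωC) = 980 Ω
Net reactance X = X_L − X_C = 8920 Ω
Z = 1340 + j8920 Ω
|Z| = √(1340² + 8920²) = 9020 Ω
I = V/|Z| = 7.42 mA
V_C = I·|Z_C| = 0.00742 × 980 = 7.27 V

7.27 V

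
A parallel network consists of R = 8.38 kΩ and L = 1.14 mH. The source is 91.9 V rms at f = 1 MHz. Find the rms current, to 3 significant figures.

ω = 2πf = 6.283e+06 rad/s
X_L = ωL = 7160 Ω
Parallel: admittances add. Y = 1/R + 1/(jωL)
Y = (0.000119 − j0.000140) S
|Y| = 0.000184 S → |Z| = 1/|Y| = 5440 Ω, ∠Z = −∠Y = 49.5°
I = V/|Z| = 91.9/5440 = 16.9 mA

16.9 mA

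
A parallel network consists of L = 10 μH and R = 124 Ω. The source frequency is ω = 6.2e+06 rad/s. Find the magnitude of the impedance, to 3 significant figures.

X_L = ωL = 62.0 Ω
Parallel: admittances add. Y = 1/R + 1/(jωL)
Y = (0.00806 − j0.0161) S
|Y| = 0.0180 S → |Z| = 1/|Y| = 55.5 Ω, ∠Z = −∠Y = 63.4°

55.5 Ω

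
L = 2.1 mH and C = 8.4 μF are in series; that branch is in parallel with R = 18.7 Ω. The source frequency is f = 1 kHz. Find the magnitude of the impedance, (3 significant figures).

5.50 Ω

ω = 2πf = 6283 rad/s
X_L = ωL = 13.2 Ω
X_C = 1/(ωC) = 18.9 Ω
Branch 1: Z₁ = R = 18.7 Ω
Branch 2 (series LC): Z₂ = j(X_L − X_C) = −j5.75 Ω
Parallel: Z = Z₁Z₂/(Z₁+Z₂), |Z| = 5.50 Ω, ∠Z = -72.9°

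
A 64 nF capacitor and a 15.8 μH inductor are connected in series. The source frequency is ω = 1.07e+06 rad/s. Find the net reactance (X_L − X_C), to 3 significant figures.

2.30 Ω

X_L = ωL = 16.9 Ω
X_C = 1/(ωC) = 14.6 Ω
X = 16.9 − 14.6 = 2.30 Ω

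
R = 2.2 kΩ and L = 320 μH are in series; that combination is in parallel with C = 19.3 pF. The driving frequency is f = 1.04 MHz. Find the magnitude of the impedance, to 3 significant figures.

3860 Ω

ω = 2πf = 6.535e+06 rad/s
X_L = ωL = 2090 Ω
X_C = 1/(ωC) = 7930 Ω
Branch 1 (R+jX_L): Z₁ = 2200 + j2090 Ω, |Z₁| = 3040 Ω
Branch 2 (−jX_C): Z₂ = −j7930 Ω
Parallel: Z = Z₁Z₂/(Z₁+Z₂), |Z| = 3860 Ω, ∠Z = 22.9°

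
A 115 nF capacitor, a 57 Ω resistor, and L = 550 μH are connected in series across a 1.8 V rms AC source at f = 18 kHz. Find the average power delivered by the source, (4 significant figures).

53.31 mW

ω = 2πf = 113100 rad/s
X_L = ωL = 62.20 Ω
X_C = 1/(ωC) = 76.89 Ω
Net reactance X = X_L − X_C = -14.68 Ω
Z = 57.00 − j14.68 Ω
|Z| = √(57.00² + 14.68²) = 58.86 Ω
∠Z = arctan(-14.68/57.00) = -14.45°
I = V/|Z| = 30.58 mA
P = VI cos φ = 1.8 × 0.03058 × cos(-14.45°) = 53.31 mW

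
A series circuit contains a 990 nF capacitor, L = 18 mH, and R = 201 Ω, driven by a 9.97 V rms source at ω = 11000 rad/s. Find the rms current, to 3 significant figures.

X_L = ωL = 198 Ω
X_C = 1/(ωC) = 91.8 Ω
Net reactance X = X_L − X_C = 106 Ω
Z = 201 + j106 Ω
|Z| = √(201² + 106²) = 227 Ω
I = V/|Z| = 9.97/227 = 43.9 mA

43.9 mA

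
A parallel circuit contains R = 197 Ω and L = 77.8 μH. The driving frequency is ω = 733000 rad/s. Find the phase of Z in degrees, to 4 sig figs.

X_L = ωL = 57.03 Ω
Parallel: admittances add. Y = 1/R + 1/(jωL)
Y = (0.005076 − j0.01754) S
|Y| = 0.01826 S → |Z| = 1/|Y| = 54.78 Ω, ∠Z = −∠Y = 73.86°

73.86°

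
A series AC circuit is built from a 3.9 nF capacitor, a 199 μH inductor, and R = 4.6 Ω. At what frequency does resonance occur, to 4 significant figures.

ω₀ = 1/√(LC) = 1/√(0.000199 × 3.9e-09) = 1.135e+06 rad/s
f₀ = ω₀/(2π) = 180.7 kHz

180.7 kHz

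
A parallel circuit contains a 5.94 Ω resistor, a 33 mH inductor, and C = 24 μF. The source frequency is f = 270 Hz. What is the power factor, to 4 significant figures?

ω = 2πf = 1696 rad/s
X_L = ωL = 55.98 Ω
X_C = 1/(ωC) = 24.56 Ω
Parallel: admittances add. Y = 1/R + 1/(jωL) + jωC
Y = (0.1684 + j0.02285) S
|Y| = 0.1699 S → |Z| = 1/|Y| = 5.886 Ω, ∠Z = −∠Y = -7.730°
cos φ = cos(-7.730°) = 0.9909

0.9909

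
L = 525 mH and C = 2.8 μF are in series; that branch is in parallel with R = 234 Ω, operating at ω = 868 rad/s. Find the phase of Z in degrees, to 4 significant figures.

X_L = ωL = 455.7 Ω
X_C = 1/(ωC) = 411.5 Ω
Branch 1: Z₁ = R = 234.0 Ω
Branch 2 (series LC): Z₂ = j(X_L − X_C) = j44.25 Ω
Parallel: Z = Z₁Z₂/(Z₁+Z₂), |Z| = 43.47 Ω, ∠Z = 79.29°

79.29°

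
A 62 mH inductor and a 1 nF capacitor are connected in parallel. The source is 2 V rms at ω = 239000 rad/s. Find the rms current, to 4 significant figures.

X_L = ωL = 14820 Ω
X_C = 1/(ωC) = 4184 Ω
Parallel: admittances add. Y = 1/(jωL) + jωC
Y = (0 + j0.0001715) S
|Y| = 0.0001715 S → |Z| = 1/|Y| = 5830 Ω, ∠Z = −∠Y = -90.00°
I = V/|Z| = 2/5830 = 343.0 μA

343.0 μA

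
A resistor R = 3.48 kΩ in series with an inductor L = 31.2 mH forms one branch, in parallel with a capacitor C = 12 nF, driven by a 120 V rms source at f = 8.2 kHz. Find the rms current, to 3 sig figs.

ω = 2πf = 51520 rad/s
X_L = ωL = 1610 Ω
X_C = 1/(ωC) = 1620 Ω
Branch 1 (R+jX_L): Z₁ = 3480 + j1610 Ω, |Z₁| = 3830 Ω
Branch 2 (−jX_C): Z₂ = −j1620 Ω
Parallel: Z = Z₁Z₂/(Z₁+Z₂), |Z| = 1780 Ω, ∠Z = -65.0°
I = V/|Z| = 120/1780 = 67.4 mA

67.4 mA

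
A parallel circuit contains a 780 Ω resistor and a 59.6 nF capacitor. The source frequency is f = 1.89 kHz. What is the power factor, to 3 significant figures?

ω = 2πf = 11880 rad/s
X_C = 1/(ωC) = 1410 Ω
Parallel: admittances add. Y = 1/R + jωC
Y = (0.00128 + j0.000708) S
|Y| = 0.00146 S → |Z| = 1/|Y| = 683 Ω, ∠Z = −∠Y = -28.9°
cos φ = cos(-28.9°) = 0.875

0.875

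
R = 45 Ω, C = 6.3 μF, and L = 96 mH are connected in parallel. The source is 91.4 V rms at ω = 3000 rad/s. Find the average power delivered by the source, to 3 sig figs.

186 W

X_L = ωL = 288 Ω
X_C = 1/(ωC) = 52.9 Ω
Parallel: admittances add. Y = 1/R + 1/(jωL) + jωC
Y = (0.0222 + j0.0154) S
|Y| = 0.0271 S → |Z| = 1/|Y| = 37.0 Ω, ∠Z = −∠Y = -34.8°
I = V/|Z| = 2.47 A
P = VI cos φ = 91.4 × 2.47 × cos(-34.8°) = 186 W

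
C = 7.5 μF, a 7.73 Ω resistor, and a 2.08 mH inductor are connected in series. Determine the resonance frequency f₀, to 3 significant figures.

ω₀ = 1/√(LC) = 1/√(0.00208 × 7.5e-06) = 8006 rad/s
f₀ = ω₀/(2π) = 1.27 kHz

1.27 kHz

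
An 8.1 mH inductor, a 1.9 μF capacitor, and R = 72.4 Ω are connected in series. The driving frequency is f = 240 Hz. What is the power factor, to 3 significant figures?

ω = 2πf = 1508 rad/s
X_L = ωL = 12.2 Ω
X_C = 1/(ωC) = 349 Ω
Net reactance X = X_L − X_C = -337 Ω
Z = 72.4 − j337 Ω
|Z| = √(72.4² + 337²) = 345 Ω
∠Z = arctan(-337/72.4) = -77.9°
cos φ = cos(-77.9°) = 0.210

0.210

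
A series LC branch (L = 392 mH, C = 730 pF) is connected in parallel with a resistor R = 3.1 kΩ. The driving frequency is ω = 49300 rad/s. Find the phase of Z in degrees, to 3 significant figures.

-20.1°

X_L = ωL = 19300 Ω
X_C = 1/(ωC) = 27800 Ω
Branch 1: Z₁ = R = 3100 Ω
Branch 2 (series LC): Z₂ = j(X_L − X_C) = −j8460 Ω
Parallel: Z = Z₁Z₂/(Z₁+Z₂), |Z| = 2910 Ω, ∠Z = -20.1°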